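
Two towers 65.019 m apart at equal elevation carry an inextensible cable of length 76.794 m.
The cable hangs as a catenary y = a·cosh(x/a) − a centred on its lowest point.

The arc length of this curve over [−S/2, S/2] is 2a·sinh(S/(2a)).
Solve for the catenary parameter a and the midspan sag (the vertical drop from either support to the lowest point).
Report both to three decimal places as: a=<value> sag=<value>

seed: a₀ = √(S³/(24(L−S))) = √(65.019³/(24·11.775)) = 31.187054
iter 1: u=1.042404  f(a)=+6.565e-01  f'(a)=-8.404e-01  a ← 31.187054 − (+6.565e-01/-8.404e-01) = 31.968259
iter 2: u=1.016931  f(a)=+2.548e-02  f'(a)=-7.763e-01  a ← 31.968259 − (+2.548e-02/-7.763e-01) = 32.001078
iter 3: u=1.015888  f(a)=+4.180e-05  f'(a)=-7.738e-01  a ← 32.001078 − (+4.180e-05/-7.738e-01) = 32.001132
iter 4: u=1.015886  f(a)=+1.129e-10  f'(a)=-7.738e-01  a ← 32.001132 − (+1.129e-10/-7.738e-01) = 32.001132
iter 5: u=1.015886  f(a)=+2.842e-14  f'(a)=-7.738e-01  a ← 32.001132 − (+2.842e-14/-7.738e-01) = 32.001132
converged: |Δa| < 1e-12 after 5 iterations
sag = a·(cosh(S/(2a)) − 1) = 32.001132·(cosh(1.015886) − 1) = 17.982886
T_max/T_min = cosh(S/(2a)) = 1.561945

a=32.001 sag=17.983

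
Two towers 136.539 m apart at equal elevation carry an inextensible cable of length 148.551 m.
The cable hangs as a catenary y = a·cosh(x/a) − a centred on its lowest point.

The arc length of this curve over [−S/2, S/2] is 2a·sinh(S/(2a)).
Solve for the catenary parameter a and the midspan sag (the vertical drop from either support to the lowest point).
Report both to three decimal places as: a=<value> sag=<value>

seed: a₀ = √(S³/(24(L−S))) = √(136.539³/(24·12.012)) = 93.966228
iter 1: u=0.726532  f(a)=+3.210e-01  f'(a)=-2.694e-01  a ← 93.966228 − (+3.210e-01/-2.694e-01) = 95.157831
iter 2: u=0.717434  f(a)=+6.209e-03  f'(a)=-2.591e-01  a ← 95.157831 − (+6.209e-03/-2.591e-01) = 95.181795
iter 3: u=0.717254  f(a)=+2.424e-06  f'(a)=-2.589e-01  a ← 95.181795 − (+2.424e-06/-2.589e-01) = 95.181805
iter 4: u=0.717254  f(a)=+3.695e-13  f'(a)=-2.589e-01  a ← 95.181805 − (+3.695e-13/-2.589e-01) = 95.181805
converged: |Δa| < 1e-12 after 4 iterations
sag = a·(cosh(S/(2a)) − 1) = 95.181805·(cosh(0.717254) − 1) = 25.551065
T_max/T_min = cosh(S/(2a)) = 1.268445

a=95.182 sag=25.551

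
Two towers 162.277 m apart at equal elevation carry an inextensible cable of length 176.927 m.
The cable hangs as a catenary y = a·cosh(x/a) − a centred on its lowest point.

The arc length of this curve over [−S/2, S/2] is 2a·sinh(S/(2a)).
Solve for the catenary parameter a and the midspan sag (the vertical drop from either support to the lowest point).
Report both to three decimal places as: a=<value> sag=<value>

seed: a₀ = √(S³/(24(L−S))) = √(162.277³/(24·14.650)) = 110.245538
iter 1: u=0.735980  f(a)=+4.019e-01  f'(a)=-2.804e-01  a ← 110.245538 − (+4.019e-01/-2.804e-01) = 111.678699
iter 2: u=0.726535  f(a)=+7.972e-03  f'(a)=-2.694e-01  a ← 111.678699 − (+7.972e-03/-2.694e-01) = 111.708287
iter 3: u=0.726343  f(a)=+3.277e-06  f'(a)=-2.692e-01  a ← 111.708287 − (+3.277e-06/-2.692e-01) = 111.708300
iter 4: u=0.726343  f(a)=+5.400e-13  f'(a)=-2.692e-01  a ← 111.708300 − (+5.400e-13/-2.692e-01) = 111.708300
converged: |Δa| < 1e-12 after 4 iterations
sag = a·(cosh(S/(2a)) − 1) = 111.708300·(cosh(0.726343) − 1) = 30.785683
T_max/T_min = cosh(S/(2a)) = 1.275590

a=111.708 sag=30.786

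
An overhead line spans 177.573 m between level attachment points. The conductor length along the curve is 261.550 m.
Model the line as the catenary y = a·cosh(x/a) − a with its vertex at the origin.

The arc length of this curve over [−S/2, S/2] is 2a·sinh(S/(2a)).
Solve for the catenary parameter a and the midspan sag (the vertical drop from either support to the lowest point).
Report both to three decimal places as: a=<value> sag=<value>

a=56.103 sag=86.198

seed: a₀ = √(S³/(24(L−S))) = √(177.573³/(24·83.977)) = 52.708372
iter 1: u=1.684486  f(a)=+1.275e+01  f'(a)=-4.187e+00  a ← 52.708372 − (+1.275e+01/-4.187e+00) = 55.753739
iter 2: u=1.592476  f(a)=+1.189e+00  f'(a)=-3.440e+00  a ← 55.753739 − (+1.189e+00/-3.440e+00) = 56.099289
iter 3: u=1.582667  f(a)=+1.267e-02  f'(a)=-3.367e+00  a ← 56.099289 − (+1.267e-02/-3.367e+00) = 56.103053
iter 4: u=1.582561  f(a)=+1.475e-06  f'(a)=-3.366e+00  a ← 56.103053 − (+1.475e-06/-3.366e+00) = 56.103054
iter 5: u=1.582561  f(a)=+5.684e-14  f'(a)=-3.366e+00  a ← 56.103054 − (+5.684e-14/-3.366e+00) = 56.103054
converged: |Δa| < 1e-12 after 5 iterations
sag = a·(cosh(S/(2a)) − 1) = 56.103054·(cosh(1.582561) − 1) = 86.198223
T_max/T_min = cosh(S/(2a)) = 2.536427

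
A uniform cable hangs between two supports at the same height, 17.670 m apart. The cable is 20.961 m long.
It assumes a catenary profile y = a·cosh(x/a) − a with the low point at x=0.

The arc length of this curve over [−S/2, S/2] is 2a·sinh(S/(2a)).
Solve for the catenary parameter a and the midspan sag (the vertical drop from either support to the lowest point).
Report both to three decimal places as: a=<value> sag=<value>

seed: a₀ = √(S³/(24(L−S))) = √(17.670³/(24·3.291)) = 8.357671
iter 1: u=1.057113  f(a)=+1.889e-01  f'(a)=-8.791e-01  a ← 8.357671 − (+1.889e-01/-8.791e-01) = 8.572487
iter 2: u=1.030623  f(a)=+7.526e-03  f'(a)=-8.103e-01  a ← 8.572487 − (+7.526e-03/-8.103e-01) = 8.581775
iter 3: u=1.029507  f(a)=+1.305e-05  f'(a)=-8.075e-01  a ← 8.581775 − (+1.305e-05/-8.075e-01) = 8.581791
iter 4: u=1.029505  f(a)=+3.941e-11  f'(a)=-8.075e-01  a ← 8.581791 − (+3.941e-11/-8.075e-01) = 8.581791
iter 5: u=1.029505  f(a)=-3.553e-15  f'(a)=-8.075e-01  a ← 8.581791 − (-3.553e-15/-8.075e-01) = 8.581791
converged: |Δa| < 1e-12 after 5 iterations
sag = a·(cosh(S/(2a)) − 1) = 8.581791·(cosh(1.029505) − 1) = 4.963984
T_max/T_min = cosh(S/(2a)) = 1.578432

a=8.582 sag=4.964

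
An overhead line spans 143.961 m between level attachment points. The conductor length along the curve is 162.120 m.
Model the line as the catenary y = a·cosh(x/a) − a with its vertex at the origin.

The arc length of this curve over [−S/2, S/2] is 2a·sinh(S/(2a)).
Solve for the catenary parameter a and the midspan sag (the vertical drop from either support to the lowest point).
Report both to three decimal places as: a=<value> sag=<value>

seed: a₀ = √(S³/(24(L−S))) = √(143.961³/(24·18.159)) = 82.740034
iter 1: u=0.869960  f(a)=+6.997e-01  f'(a)=-4.731e-01  a ← 82.740034 − (+6.997e-01/-4.731e-01) = 84.219042
iter 2: u=0.854682  f(a)=+1.920e-02  f'(a)=-4.474e-01  a ← 84.219042 − (+1.920e-02/-4.474e-01) = 84.261957
iter 3: u=0.854247  f(a)=+1.537e-05  f'(a)=-4.467e-01  a ← 84.261957 − (+1.537e-05/-4.467e-01) = 84.261992
iter 4: u=0.854246  f(a)=+9.862e-12  f'(a)=-4.467e-01  a ← 84.261992 − (+9.862e-12/-4.467e-01) = 84.261992
converged: |Δa| < 1e-12 after 4 iterations
sag = a·(cosh(S/(2a)) − 1) = 84.261992·(cosh(0.854246) − 1) = 32.660234
T_max/T_min = cosh(S/(2a)) = 1.387603

a=84.262 sag=32.660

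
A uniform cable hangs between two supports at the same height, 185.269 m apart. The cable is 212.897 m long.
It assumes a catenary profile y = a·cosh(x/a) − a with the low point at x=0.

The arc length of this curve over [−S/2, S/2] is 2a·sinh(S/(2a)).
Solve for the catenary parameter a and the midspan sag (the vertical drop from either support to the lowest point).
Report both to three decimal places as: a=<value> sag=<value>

seed: a₀ = √(S³/(24(L−S))) = √(185.269³/(24·27.628)) = 97.931812
iter 1: u=0.945908  f(a)=+1.263e+00  f'(a)=-6.164e-01  a ← 97.931812 − (+1.263e+00/-6.164e-01) = 99.980406
iter 2: u=0.926527  f(a)=+4.071e-02  f'(a)=-5.772e-01  a ← 99.980406 − (+4.071e-02/-5.772e-01) = 100.050933
iter 3: u=0.925873  f(a)=+4.543e-05  f'(a)=-5.759e-01  a ← 100.050933 − (+4.543e-05/-5.759e-01) = 100.051011
iter 4: u=0.925873  f(a)=+5.676e-11  f'(a)=-5.759e-01  a ← 100.051011 − (+5.676e-11/-5.759e-01) = 100.051011
converged: |Δa| < 1e-12 after 4 iterations
sag = a·(cosh(S/(2a)) − 1) = 100.051011·(cosh(0.925873) − 1) = 46.036250
T_max/T_min = cosh(S/(2a)) = 1.460128

a=100.051 sag=46.036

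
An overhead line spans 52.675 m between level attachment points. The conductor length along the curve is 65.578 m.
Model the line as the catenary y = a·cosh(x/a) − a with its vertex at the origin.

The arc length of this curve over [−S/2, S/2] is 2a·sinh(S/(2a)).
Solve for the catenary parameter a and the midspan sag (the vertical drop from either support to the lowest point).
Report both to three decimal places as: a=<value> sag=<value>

a=22.482 sag=17.274

seed: a₀ = √(S³/(24(L−S))) = √(52.675³/(24·12.903)) = 21.724803
iter 1: u=1.212324  f(a)=+9.821e-01  f'(a)=-1.372e+00  a ← 21.724803 − (+9.821e-01/-1.372e+00) = 22.440666
iter 2: u=1.173651  f(a)=+5.063e-02  f'(a)=-1.234e+00  a ← 22.440666 − (+5.063e-02/-1.234e+00) = 22.481704
iter 3: u=1.171508  f(a)=+1.508e-04  f'(a)=-1.226e+00  a ← 22.481704 − (+1.508e-04/-1.226e+00) = 22.481827
iter 4: u=1.171502  f(a)=+1.345e-09  f'(a)=-1.226e+00  a ← 22.481827 − (+1.345e-09/-1.226e+00) = 22.481827
iter 5: u=1.171502  f(a)=+0.000e+00  f'(a)=-1.226e+00  a ← 22.481827 − (+0.000e+00/-1.226e+00) = 22.481827
converged: |Δa| < 1e-12 after 5 iterations
sag = a·(cosh(S/(2a)) − 1) = 22.481827·(cosh(1.171502) − 1) = 17.274318
T_max/T_min = cosh(S/(2a)) = 1.768368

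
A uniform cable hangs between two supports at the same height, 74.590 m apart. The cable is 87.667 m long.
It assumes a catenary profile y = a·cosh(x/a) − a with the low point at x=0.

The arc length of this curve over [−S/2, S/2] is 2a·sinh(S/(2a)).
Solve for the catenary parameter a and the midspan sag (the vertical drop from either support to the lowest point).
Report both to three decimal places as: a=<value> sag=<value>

a=37.283 sag=20.262

seed: a₀ = √(S³/(24(L−S))) = √(74.590³/(24·13.077)) = 36.363127
iter 1: u=1.025627  f(a)=+7.053e-01  f'(a)=-7.978e-01  a ← 36.363127 − (+7.053e-01/-7.978e-01) = 37.247147
iter 2: u=1.001285  f(a)=+2.654e-02  f'(a)=-7.388e-01  a ← 37.247147 − (+2.654e-02/-7.388e-01) = 37.283068
iter 3: u=1.000320  f(a)=+4.083e-05  f'(a)=-7.365e-01  a ← 37.283068 − (+4.083e-05/-7.365e-01) = 37.283123
iter 4: u=1.000319  f(a)=+9.699e-11  f'(a)=-7.365e-01  a ← 37.283123 − (+9.699e-11/-7.365e-01) = 37.283123
iter 5: u=1.000319  f(a)=+0.000e+00  f'(a)=-7.365e-01  a ← 37.283123 − (+0.000e+00/-7.365e-01) = 37.283123
converged: |Δa| < 1e-12 after 5 iterations
sag = a·(cosh(S/(2a)) − 1) = 37.283123·(cosh(1.000319) − 1) = 20.261703
T_max/T_min = cosh(S/(2a)) = 1.543455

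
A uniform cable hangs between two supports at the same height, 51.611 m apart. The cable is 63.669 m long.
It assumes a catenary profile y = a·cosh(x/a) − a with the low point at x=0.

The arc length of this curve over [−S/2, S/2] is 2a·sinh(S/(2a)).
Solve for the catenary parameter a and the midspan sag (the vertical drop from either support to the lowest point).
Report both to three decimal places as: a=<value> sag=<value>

a=22.522 sag=16.474

seed: a₀ = √(S³/(24(L−S))) = √(51.611³/(24·12.058)) = 21.795666
iter 1: u=1.183974  f(a)=+8.739e-01  f'(a)=-1.270e+00  a ← 21.795666 − (+8.739e-01/-1.270e+00) = 22.484035
iter 2: u=1.147725  f(a)=+4.311e-02  f'(a)=-1.147e+00  a ← 22.484035 − (+4.311e-02/-1.147e+00) = 22.521617
iter 3: u=1.145810  f(a)=+1.170e-04  f'(a)=-1.141e+00  a ← 22.521617 − (+1.170e-04/-1.141e+00) = 22.521719
iter 4: u=1.145805  f(a)=+8.659e-10  f'(a)=-1.141e+00  a ← 22.521719 − (+8.659e-10/-1.141e+00) = 22.521719
iter 5: u=1.145805  f(a)=+0.000e+00  f'(a)=-1.141e+00  a ← 22.521719 − (+0.000e+00/-1.141e+00) = 22.521719
converged: |Δa| < 1e-12 after 5 iterations
sag = a·(cosh(S/(2a)) − 1) = 22.521719·(cosh(1.145805) − 1) = 16.473963
T_max/T_min = cosh(S/(2a)) = 1.731470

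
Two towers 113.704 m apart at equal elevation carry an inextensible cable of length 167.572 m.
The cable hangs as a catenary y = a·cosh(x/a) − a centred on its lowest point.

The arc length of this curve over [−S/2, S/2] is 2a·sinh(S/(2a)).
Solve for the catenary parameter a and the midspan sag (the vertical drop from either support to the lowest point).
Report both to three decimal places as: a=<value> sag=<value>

seed: a₀ = √(S³/(24(L−S))) = √(113.704³/(24·53.868)) = 33.720388
iter 1: u=1.685983  f(a)=+8.195e+00  f'(a)=-4.200e+00  a ← 33.720388 − (+8.195e+00/-4.200e+00) = 35.671462
iter 2: u=1.593767  f(a)=+7.651e-01  f'(a)=-3.450e+00  a ← 35.671462 − (+7.651e-01/-3.450e+00) = 35.893256
iter 3: u=1.583919  f(a)=+8.185e-03  f'(a)=-3.376e+00  a ← 35.893256 − (+8.185e-03/-3.376e+00) = 35.895681
iter 4: u=1.583812  f(a)=+9.589e-07  f'(a)=-3.375e+00  a ← 35.895681 − (+9.589e-07/-3.375e+00) = 35.895681
iter 5: u=1.583812  f(a)=+2.842e-14  f'(a)=-3.375e+00  a ← 35.895681 − (+2.842e-14/-3.375e+00) = 35.895681
converged: |Δa| < 1e-12 after 5 iterations
sag = a·(cosh(S/(2a)) − 1) = 35.895681·(cosh(1.583812) − 1) = 55.255807
T_max/T_min = cosh(S/(2a)) = 2.539344

a=35.896 sag=55.256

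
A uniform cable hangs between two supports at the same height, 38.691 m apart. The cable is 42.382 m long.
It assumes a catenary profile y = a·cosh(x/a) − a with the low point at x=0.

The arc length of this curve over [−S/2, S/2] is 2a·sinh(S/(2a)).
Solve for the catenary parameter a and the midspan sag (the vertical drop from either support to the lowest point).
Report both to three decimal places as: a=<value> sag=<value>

seed: a₀ = √(S³/(24(L−S))) = √(38.691³/(24·3.691)) = 25.570386
iter 1: u=0.756559  f(a)=+1.071e-01  f'(a)=-3.056e-01  a ← 25.570386 − (+1.071e-01/-3.056e-01) = 25.920839
iter 2: u=0.746330  f(a)=+2.241e-03  f'(a)=-2.929e-01  a ← 25.920839 − (+2.241e-03/-2.929e-01) = 25.928491
iter 3: u=0.746110  f(a)=+1.028e-06  f'(a)=-2.926e-01  a ← 25.928491 − (+1.028e-06/-2.926e-01) = 25.928495
iter 4: u=0.746110  f(a)=+2.132e-13  f'(a)=-2.926e-01  a ← 25.928495 − (+2.132e-13/-2.926e-01) = 25.928495
converged: |Δa| < 1e-12 after 4 iterations
sag = a·(cosh(S/(2a)) − 1) = 25.928495·(cosh(0.746110) − 1) = 7.558000
T_max/T_min = cosh(S/(2a)) = 1.291494

a=25.928 sag=7.558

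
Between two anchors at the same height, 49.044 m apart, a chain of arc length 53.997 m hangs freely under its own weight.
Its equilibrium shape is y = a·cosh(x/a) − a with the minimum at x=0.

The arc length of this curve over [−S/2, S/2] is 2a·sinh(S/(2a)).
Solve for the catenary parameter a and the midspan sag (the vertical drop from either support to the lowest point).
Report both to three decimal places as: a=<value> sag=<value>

seed: a₀ = √(S³/(24(L−S))) = √(49.044³/(24·4.953)) = 31.502066
iter 1: u=0.778425  f(a)=+1.522e-01  f'(a)=-3.339e-01  a ← 31.502066 − (+1.522e-01/-3.339e-01) = 31.957992
iter 2: u=0.767320  f(a)=+3.368e-03  f'(a)=-3.193e-01  a ← 31.957992 − (+3.368e-03/-3.193e-01) = 31.968540
iter 3: u=0.767067  f(a)=+1.731e-06  f'(a)=-3.190e-01  a ← 31.968540 − (+1.731e-06/-3.190e-01) = 31.968546
iter 4: u=0.767066  f(a)=+4.547e-13  f'(a)=-3.190e-01  a ← 31.968546 − (+4.547e-13/-3.190e-01) = 31.968546
converged: |Δa| < 1e-12 after 4 iterations
sag = a·(cosh(S/(2a)) − 1) = 31.968546·(cosh(0.767066) − 1) = 9.875294
T_max/T_min = cosh(S/(2a)) = 1.308907

a=31.969 sag=9.875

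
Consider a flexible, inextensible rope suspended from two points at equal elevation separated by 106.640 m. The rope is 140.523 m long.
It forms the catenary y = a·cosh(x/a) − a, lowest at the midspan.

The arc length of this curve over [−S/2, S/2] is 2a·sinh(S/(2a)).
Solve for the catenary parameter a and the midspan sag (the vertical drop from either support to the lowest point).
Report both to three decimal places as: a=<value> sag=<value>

seed: a₀ = √(S³/(24(L−S))) = √(106.640³/(24·33.883)) = 38.617456
iter 1: u=1.380723  f(a)=+3.380e+00  f'(a)=-2.113e+00  a ← 38.617456 − (+3.380e+00/-2.113e+00) = 40.217252
iter 2: u=1.325799  f(a)=+2.214e-01  f'(a)=-1.844e+00  a ← 40.217252 − (+2.214e-01/-1.844e+00) = 40.337291
iter 3: u=1.321854  f(a)=+1.097e-03  f'(a)=-1.826e+00  a ← 40.337291 − (+1.097e-03/-1.826e+00) = 40.337892
iter 4: u=1.321834  f(a)=+2.723e-08  f'(a)=-1.826e+00  a ← 40.337892 − (+2.723e-08/-1.826e+00) = 40.337892
iter 5: u=1.321834  f(a)=+2.842e-14  f'(a)=-1.826e+00  a ← 40.337892 − (+2.842e-14/-1.826e+00) = 40.337892
converged: |Δa| < 1e-12 after 5 iterations
sag = a·(cosh(S/(2a)) − 1) = 40.337892·(cosh(1.321834) − 1) = 40.679538
T_max/T_min = cosh(S/(2a)) = 2.008470

a=40.338 sag=40.680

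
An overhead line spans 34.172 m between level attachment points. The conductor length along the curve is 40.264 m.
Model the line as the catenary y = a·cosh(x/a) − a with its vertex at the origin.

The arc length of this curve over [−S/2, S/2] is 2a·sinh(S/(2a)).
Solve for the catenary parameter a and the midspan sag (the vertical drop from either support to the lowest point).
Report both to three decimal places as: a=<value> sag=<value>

seed: a₀ = √(S³/(24(L−S))) = √(34.172³/(24·6.092)) = 16.520380
iter 1: u=1.034238  f(a)=+3.342e-01  f'(a)=-8.195e-01  a ← 16.520380 − (+3.342e-01/-8.195e-01) = 16.928247
iter 2: u=1.009319  f(a)=+1.278e-02  f'(a)=-7.579e-01  a ← 16.928247 − (+1.278e-02/-7.579e-01) = 16.945107
iter 3: u=1.008315  f(a)=+2.032e-05  f'(a)=-7.555e-01  a ← 16.945107 − (+2.032e-05/-7.555e-01) = 16.945134
iter 4: u=1.008313  f(a)=+5.156e-11  f'(a)=-7.555e-01  a ← 16.945134 − (+5.156e-11/-7.555e-01) = 16.945134
iter 5: u=1.008313  f(a)=+7.105e-15  f'(a)=-7.555e-01  a ← 16.945134 − (+7.105e-15/-7.555e-01) = 16.945134
converged: |Δa| < 1e-12 after 5 iterations
sag = a·(cosh(S/(2a)) − 1) = 16.945134·(cosh(1.008313) − 1) = 9.369026
T_max/T_min = cosh(S/(2a)) = 1.552904

a=16.945 sag=9.369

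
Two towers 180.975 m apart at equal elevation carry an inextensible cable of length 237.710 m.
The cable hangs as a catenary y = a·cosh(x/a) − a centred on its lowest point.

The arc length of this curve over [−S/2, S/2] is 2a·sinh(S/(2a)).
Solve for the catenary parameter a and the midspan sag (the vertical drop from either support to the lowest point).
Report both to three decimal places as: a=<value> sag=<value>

a=68.880 sag=68.492

seed: a₀ = √(S³/(24(L−S))) = √(180.975³/(24·56.735)) = 65.977632
iter 1: u=1.371488  f(a)=+5.581e+00  f'(a)=-2.066e+00  a ← 65.977632 − (+5.581e+00/-2.066e+00) = 68.679304
iter 2: u=1.317537  f(a)=+3.611e-01  f'(a)=-1.806e+00  a ← 68.679304 − (+3.611e-01/-1.806e+00) = 68.879219
iter 3: u=1.313713  f(a)=+1.743e-03  f'(a)=-1.789e+00  a ← 68.879219 − (+1.743e-03/-1.789e+00) = 68.880193
iter 4: u=1.313694  f(a)=+4.105e-08  f'(a)=-1.789e+00  a ← 68.880193 − (+4.105e-08/-1.789e+00) = 68.880193
iter 5: u=1.313694  f(a)=-5.684e-14  f'(a)=-1.789e+00  a ← 68.880193 − (-5.684e-14/-1.789e+00) = 68.880193
converged: |Δa| < 1e-12 after 5 iterations
sag = a·(cosh(S/(2a)) − 1) = 68.880193·(cosh(1.313694) − 1) = 68.491536
T_max/T_min = cosh(S/(2a)) = 1.994357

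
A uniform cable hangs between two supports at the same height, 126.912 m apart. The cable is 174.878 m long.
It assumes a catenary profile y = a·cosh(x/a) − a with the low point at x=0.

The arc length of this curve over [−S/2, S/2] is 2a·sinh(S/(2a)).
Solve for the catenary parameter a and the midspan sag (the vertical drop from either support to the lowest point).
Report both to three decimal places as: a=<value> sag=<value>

a=44.346 sag=53.695

seed: a₀ = √(S³/(24(L−S))) = √(126.912³/(24·47.966)) = 42.138751
iter 1: u=1.505882  f(a)=+5.742e+00  f'(a)=-2.836e+00  a ← 42.138751 − (+5.742e+00/-2.836e+00) = 44.163000
iter 2: u=1.436859  f(a)=+4.397e-01  f'(a)=-2.417e+00  a ← 44.163000 − (+4.397e-01/-2.417e+00) = 44.344883
iter 3: u=1.430966  f(a)=+3.050e-03  f'(a)=-2.384e+00  a ← 44.344883 − (+3.050e-03/-2.384e+00) = 44.346162
iter 4: u=1.430924  f(a)=+1.491e-07  f'(a)=-2.384e+00  a ← 44.346162 − (+1.491e-07/-2.384e+00) = 44.346162
iter 5: u=1.430924  f(a)=+0.000e+00  f'(a)=-2.384e+00  a ← 44.346162 − (+0.000e+00/-2.384e+00) = 44.346162
converged: |Δa| < 1e-12 after 5 iterations
sag = a·(cosh(S/(2a)) − 1) = 44.346162·(cosh(1.430924) − 1) = 53.695466
T_max/T_min = cosh(S/(2a)) = 2.210826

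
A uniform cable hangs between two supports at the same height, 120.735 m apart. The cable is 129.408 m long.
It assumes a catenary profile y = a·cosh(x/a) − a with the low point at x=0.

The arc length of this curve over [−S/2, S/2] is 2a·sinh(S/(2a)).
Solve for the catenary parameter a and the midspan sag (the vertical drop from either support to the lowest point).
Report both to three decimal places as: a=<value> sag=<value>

seed: a₀ = √(S³/(24(L−S))) = √(120.735³/(24·8.673)) = 91.951641
iter 1: u=0.656514  f(a)=+1.888e-01  f'(a)=-1.969e-01  a ← 91.951641 − (+1.888e-01/-1.969e-01) = 92.910695
iter 2: u=0.649737  f(a)=+2.995e-03  f'(a)=-1.907e-01  a ← 92.910695 − (+2.995e-03/-1.907e-01) = 92.926401
iter 3: u=0.649627  f(a)=+7.804e-07  f'(a)=-1.906e-01  a ← 92.926401 − (+7.804e-07/-1.906e-01) = 92.926405
iter 4: u=0.649627  f(a)=+2.842e-14  f'(a)=-1.906e-01  a ← 92.926405 − (+2.842e-14/-1.906e-01) = 92.926405
converged: |Δa| < 1e-12 after 4 iterations
sag = a·(cosh(S/(2a)) − 1) = 92.926405·(cosh(0.649627) − 1) = 20.307532
T_max/T_min = cosh(S/(2a)) = 1.218533

a=92.926 sag=20.308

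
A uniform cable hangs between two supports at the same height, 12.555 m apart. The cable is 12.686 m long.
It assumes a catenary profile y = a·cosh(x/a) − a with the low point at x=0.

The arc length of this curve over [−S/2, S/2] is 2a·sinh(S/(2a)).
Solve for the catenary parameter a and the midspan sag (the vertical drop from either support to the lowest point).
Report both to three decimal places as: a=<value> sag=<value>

a=25.128 sag=0.788

seed: a₀ = √(S³/(24(L−S))) = √(12.555³/(24·0.131)) = 25.089026
iter 1: u=0.250209  f(a)=+4.107e-04  f'(a)=-1.051e-02  a ← 25.089026 − (+4.107e-04/-1.051e-02) = 25.128107
iter 2: u=0.249820  f(a)=+9.615e-07  f'(a)=-1.046e-02  a ← 25.128107 − (+9.615e-07/-1.046e-02) = 25.128199
iter 3: u=0.249819  f(a)=+5.299e-12  f'(a)=-1.046e-02  a ← 25.128199 − (+5.299e-12/-1.046e-02) = 25.128199
iter 4: u=0.249819  f(a)=+0.000e+00  f'(a)=-1.046e-02  a ← 25.128199 − (+0.000e+00/-1.046e-02) = 25.128199
converged: |Δa| < 1e-12 after 4 iterations
sag = a·(cosh(S/(2a)) − 1) = 25.128199·(cosh(0.249819) − 1) = 0.788206
T_max/T_min = cosh(S/(2a)) = 1.031367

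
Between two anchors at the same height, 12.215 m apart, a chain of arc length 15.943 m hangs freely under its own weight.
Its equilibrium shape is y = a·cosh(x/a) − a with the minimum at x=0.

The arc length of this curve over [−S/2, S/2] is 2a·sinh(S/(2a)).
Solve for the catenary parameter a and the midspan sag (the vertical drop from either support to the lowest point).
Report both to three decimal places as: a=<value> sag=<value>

a=4.707 sag=4.550

seed: a₀ = √(S³/(24(L−S))) = √(12.215³/(24·3.728)) = 4.513325
iter 1: u=1.353215  f(a)=+3.566e-01  f'(a)=-1.975e+00  a ← 4.513325 − (+3.566e-01/-1.975e+00) = 4.693885
iter 2: u=1.301161  f(a)=+2.252e-02  f'(a)=-1.733e+00  a ← 4.693885 − (+2.252e-02/-1.733e+00) = 4.706879
iter 3: u=1.297569  f(a)=+1.031e-04  f'(a)=-1.717e+00  a ← 4.706879 − (+1.031e-04/-1.717e+00) = 4.706939
iter 4: u=1.297552  f(a)=+2.187e-09  f'(a)=-1.717e+00  a ← 4.706939 − (+2.187e-09/-1.717e+00) = 4.706939
iter 5: u=1.297552  f(a)=+1.776e-15  f'(a)=-1.717e+00  a ← 4.706939 − (+1.776e-15/-1.717e+00) = 4.706939
converged: |Δa| < 1e-12 after 5 iterations
sag = a·(cosh(S/(2a)) − 1) = 4.706939·(cosh(1.297552) − 1) = 4.550495
T_max/T_min = cosh(S/(2a)) = 1.966763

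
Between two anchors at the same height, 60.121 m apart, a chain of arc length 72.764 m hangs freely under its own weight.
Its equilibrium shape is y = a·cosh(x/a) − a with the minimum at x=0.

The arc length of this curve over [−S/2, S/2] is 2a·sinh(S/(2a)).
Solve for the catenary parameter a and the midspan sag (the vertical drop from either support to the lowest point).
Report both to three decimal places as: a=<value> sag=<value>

a=27.568 sag=18.079

seed: a₀ = √(S³/(24(L−S))) = √(60.121³/(24·12.643)) = 26.761386
iter 1: u=1.123279  f(a)=+8.220e-01  f'(a)=-1.070e+00  a ← 26.761386 − (+8.220e-01/-1.070e+00) = 27.529911
iter 2: u=1.091921  f(a)=+3.674e-02  f'(a)=-9.759e-01  a ← 27.529911 − (+3.674e-02/-9.759e-01) = 27.567557
iter 3: u=1.090430  f(a)=+8.099e-05  f'(a)=-9.716e-01  a ← 27.567557 − (+8.099e-05/-9.716e-01) = 27.567641
iter 4: u=1.090427  f(a)=+3.955e-10  f'(a)=-9.716e-01  a ← 27.567641 − (+3.955e-10/-9.716e-01) = 27.567641
iter 5: u=1.090427  f(a)=+0.000e+00  f'(a)=-9.716e-01  a ← 27.567641 − (+0.000e+00/-9.716e-01) = 27.567641
converged: |Δa| < 1e-12 after 5 iterations
sag = a·(cosh(S/(2a)) − 1) = 27.567641·(cosh(1.090427) − 1) = 18.079098
T_max/T_min = cosh(S/(2a)) = 1.655809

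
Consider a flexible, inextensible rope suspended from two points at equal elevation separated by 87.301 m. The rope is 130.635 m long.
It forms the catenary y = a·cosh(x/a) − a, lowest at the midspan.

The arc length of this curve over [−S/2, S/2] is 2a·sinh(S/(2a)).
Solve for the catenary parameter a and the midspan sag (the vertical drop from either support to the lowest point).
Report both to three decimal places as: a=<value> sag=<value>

a=26.996 sag=43.680

seed: a₀ = √(S³/(24(L−S))) = √(87.301³/(24·43.334)) = 25.293493
iter 1: u=1.725760  f(a)=+6.930e+00  f'(a)=-4.562e+00  a ← 25.293493 − (+6.930e+00/-4.562e+00) = 26.812655
iter 2: u=1.627981  f(a)=+6.734e-01  f'(a)=-3.715e+00  a ← 26.812655 − (+6.734e-01/-3.715e+00) = 26.993950
iter 3: u=1.617048  f(a)=+7.871e-03  f'(a)=-3.628e+00  a ← 26.993950 − (+7.871e-03/-3.628e+00) = 26.996120
iter 4: u=1.616918  f(a)=+1.103e-06  f'(a)=-3.627e+00  a ← 26.996120 − (+1.103e-06/-3.627e+00) = 26.996120
iter 5: u=1.616918  f(a)=+5.684e-14  f'(a)=-3.627e+00  a ← 26.996120 − (+5.684e-14/-3.627e+00) = 26.996120
converged: |Δa| < 1e-12 after 5 iterations
sag = a·(cosh(S/(2a)) − 1) = 26.996120·(cosh(1.616918) − 1) = 43.680371
T_max/T_min = cosh(S/(2a)) = 2.618024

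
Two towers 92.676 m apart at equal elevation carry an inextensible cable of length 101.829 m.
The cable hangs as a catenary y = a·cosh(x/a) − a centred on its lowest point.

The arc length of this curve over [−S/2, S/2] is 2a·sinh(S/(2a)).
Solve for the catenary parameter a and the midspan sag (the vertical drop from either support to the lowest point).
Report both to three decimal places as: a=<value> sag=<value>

seed: a₀ = √(S³/(24(L−S))) = √(92.676³/(24·9.153)) = 60.195437
iter 1: u=0.769793  f(a)=+2.751e-01  f'(a)=-3.225e-01  a ← 60.195437 − (+2.751e-01/-3.225e-01) = 61.048270
iter 2: u=0.759039  f(a)=+5.954e-03  f'(a)=-3.087e-01  a ← 61.048270 − (+5.954e-03/-3.087e-01) = 61.067560
iter 3: u=0.758799  f(a)=+2.928e-06  f'(a)=-3.084e-01  a ← 61.067560 − (+2.928e-06/-3.084e-01) = 61.067569
iter 4: u=0.758799  f(a)=+7.390e-13  f'(a)=-3.084e-01  a ← 61.067569 − (+7.390e-13/-3.084e-01) = 61.067569
converged: |Δa| < 1e-12 after 4 iterations
sag = a·(cosh(S/(2a)) − 1) = 61.067569·(cosh(0.758799) − 1) = 18.440508
T_max/T_min = cosh(S/(2a)) = 1.301969

a=61.068 sag=18.441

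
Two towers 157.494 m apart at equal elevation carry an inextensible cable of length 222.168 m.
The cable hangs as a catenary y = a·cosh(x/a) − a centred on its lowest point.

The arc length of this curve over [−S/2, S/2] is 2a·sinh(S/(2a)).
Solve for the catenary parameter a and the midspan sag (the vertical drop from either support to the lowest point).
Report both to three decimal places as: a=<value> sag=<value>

a=53.006 sag=70.077

seed: a₀ = √(S³/(24(L−S))) = √(157.494³/(24·64.674)) = 50.167856
iter 1: u=1.569670  f(a)=+8.451e+00  f'(a)=-3.272e+00  a ← 50.167856 − (+8.451e+00/-3.272e+00) = 52.750658
iter 2: u=1.492815  f(a)=+6.965e-01  f'(a)=-2.753e+00  a ← 52.750658 − (+6.965e-01/-2.753e+00) = 53.003649
iter 3: u=1.485690  f(a)=+5.670e-03  f'(a)=-2.708e+00  a ← 53.003649 − (+5.670e-03/-2.708e+00) = 53.005742
iter 4: u=1.485631  f(a)=+3.824e-07  f'(a)=-2.708e+00  a ← 53.005742 − (+3.824e-07/-2.708e+00) = 53.005743
iter 5: u=1.485631  f(a)=-2.842e-14  f'(a)=-2.708e+00  a ← 53.005743 − (-2.842e-14/-2.708e+00) = 53.005743
converged: |Δa| < 1e-12 after 5 iterations
sag = a·(cosh(S/(2a)) − 1) = 53.005743·(cosh(1.485631) − 1) = 70.076603
T_max/T_min = cosh(S/(2a)) = 2.322057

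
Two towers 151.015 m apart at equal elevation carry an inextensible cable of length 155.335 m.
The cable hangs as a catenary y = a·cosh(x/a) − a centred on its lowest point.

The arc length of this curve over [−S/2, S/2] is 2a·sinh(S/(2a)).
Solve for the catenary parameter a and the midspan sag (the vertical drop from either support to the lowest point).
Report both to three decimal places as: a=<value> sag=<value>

a=183.033 sag=15.797

seed: a₀ = √(S³/(24(L−S))) = √(151.015³/(24·4.320)) = 182.256336
iter 1: u=0.414293  f(a)=+3.723e-02  f'(a)=-4.822e-02  a ← 182.256336 − (+3.723e-02/-4.822e-02) = 183.028265
iter 2: u=0.412546  f(a)=+2.378e-04  f'(a)=-4.761e-02  a ← 183.028265 − (+2.378e-04/-4.761e-02) = 183.033260
iter 3: u=0.412534  f(a)=+9.846e-09  f'(a)=-4.761e-02  a ← 183.033260 − (+9.846e-09/-4.761e-02) = 183.033260
iter 4: u=0.412534  f(a)=+0.000e+00  f'(a)=-4.761e-02  a ← 183.033260 − (+0.000e+00/-4.761e-02) = 183.033260
converged: |Δa| < 1e-12 after 4 iterations
sag = a·(cosh(S/(2a)) − 1) = 183.033260·(cosh(0.412534) − 1) = 15.796855
T_max/T_min = cosh(S/(2a)) = 1.086306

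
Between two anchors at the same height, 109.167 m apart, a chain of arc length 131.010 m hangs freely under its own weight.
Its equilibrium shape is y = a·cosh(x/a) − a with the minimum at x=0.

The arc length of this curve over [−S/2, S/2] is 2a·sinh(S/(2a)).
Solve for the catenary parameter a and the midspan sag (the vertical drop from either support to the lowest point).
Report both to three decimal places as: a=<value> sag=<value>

a=51.248 sag=31.922

seed: a₀ = √(S³/(24(L−S))) = √(109.167³/(24·21.843)) = 49.816740
iter 1: u=1.095686  f(a)=+1.349e+00  f'(a)=-9.868e-01  a ← 49.816740 − (+1.349e+00/-9.868e-01) = 51.184015
iter 2: u=1.066417  f(a)=+5.754e-02  f'(a)=-9.043e-01  a ← 51.184015 − (+5.754e-02/-9.043e-01) = 51.247649
iter 3: u=1.065093  f(a)=+1.150e-04  f'(a)=-9.007e-01  a ← 51.247649 − (+1.150e-04/-9.007e-01) = 51.247777
iter 4: u=1.065090  f(a)=+4.611e-10  f'(a)=-9.007e-01  a ← 51.247777 − (+4.611e-10/-9.007e-01) = 51.247777
iter 5: u=1.065090  f(a)=+0.000e+00  f'(a)=-9.007e-01  a ← 51.247777 − (+0.000e+00/-9.007e-01) = 51.247777
converged: |Δa| < 1e-12 after 5 iterations
sag = a·(cosh(S/(2a)) − 1) = 51.247777·(cosh(1.065090) − 1) = 31.922167
T_max/T_min = cosh(S/(2a)) = 1.622899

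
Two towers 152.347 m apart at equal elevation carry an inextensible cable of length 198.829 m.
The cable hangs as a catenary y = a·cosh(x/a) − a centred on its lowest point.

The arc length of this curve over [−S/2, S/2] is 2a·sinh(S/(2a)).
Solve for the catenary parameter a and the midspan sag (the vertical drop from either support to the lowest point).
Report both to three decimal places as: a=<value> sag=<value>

a=58.714 sag=56.744

seed: a₀ = √(S³/(24(L−S))) = √(152.347³/(24·46.482)) = 56.299279
iter 1: u=1.353010  f(a)=+4.445e+00  f'(a)=-1.974e+00  a ← 56.299279 − (+4.445e+00/-1.974e+00) = 58.550987
iter 2: u=1.300977  f(a)=+2.806e-01  f'(a)=-1.732e+00  a ← 58.550987 − (+2.806e-01/-1.732e+00) = 58.712985
iter 3: u=1.297388  f(a)=+1.285e-03  f'(a)=-1.716e+00  a ← 58.712985 − (+1.285e-03/-1.716e+00) = 58.713734
iter 4: u=1.297371  f(a)=+2.720e-08  f'(a)=-1.716e+00  a ← 58.713734 − (+2.720e-08/-1.716e+00) = 58.713734
iter 5: u=1.297371  f(a)=+0.000e+00  f'(a)=-1.716e+00  a ← 58.713734 − (+0.000e+00/-1.716e+00) = 58.713734
converged: |Δa| < 1e-12 after 5 iterations
sag = a·(cosh(S/(2a)) − 1) = 58.713734·(cosh(1.297371) − 1) = 56.744247
T_max/T_min = cosh(S/(2a)) = 1.966456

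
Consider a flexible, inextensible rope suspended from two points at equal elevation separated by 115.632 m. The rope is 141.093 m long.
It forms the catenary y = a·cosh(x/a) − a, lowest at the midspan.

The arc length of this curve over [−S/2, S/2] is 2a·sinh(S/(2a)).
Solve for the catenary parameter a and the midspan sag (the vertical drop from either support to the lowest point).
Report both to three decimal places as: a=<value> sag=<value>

seed: a₀ = √(S³/(24(L−S))) = √(115.632³/(24·25.461)) = 50.300663
iter 1: u=1.149408  f(a)=+1.736e+00  f'(a)=-1.153e+00  a ← 50.300663 − (+1.736e+00/-1.153e+00) = 51.806663
iter 2: u=1.115995  f(a)=+8.100e-02  f'(a)=-1.047e+00  a ← 51.806663 − (+8.100e-02/-1.047e+00) = 51.884011
iter 3: u=1.114332  f(a)=+1.955e-04  f'(a)=-1.042e+00  a ← 51.884011 − (+1.955e-04/-1.042e+00) = 51.884199
iter 4: u=1.114328  f(a)=+1.145e-09  f'(a)=-1.042e+00  a ← 51.884199 − (+1.145e-09/-1.042e+00) = 51.884199
iter 5: u=1.114328  f(a)=-2.842e-14  f'(a)=-1.042e+00  a ← 51.884199 − (-2.842e-14/-1.042e+00) = 51.884199
converged: |Δa| < 1e-12 after 5 iterations
sag = a·(cosh(S/(2a)) − 1) = 51.884199·(cosh(1.114328) − 1) = 35.687365
T_max/T_min = cosh(S/(2a)) = 1.687827

a=51.884 sag=35.687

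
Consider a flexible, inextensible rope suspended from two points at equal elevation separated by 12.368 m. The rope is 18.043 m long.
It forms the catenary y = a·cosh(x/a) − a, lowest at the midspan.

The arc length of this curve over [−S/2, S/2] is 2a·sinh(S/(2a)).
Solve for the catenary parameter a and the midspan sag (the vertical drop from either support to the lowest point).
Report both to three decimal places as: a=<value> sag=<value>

seed: a₀ = √(S³/(24(L−S))) = √(12.368³/(24·5.675)) = 3.727011
iter 1: u=1.659239  f(a)=+8.344e-01  f'(a)=-3.971e+00  a ← 3.727011 − (+8.344e-01/-3.971e+00) = 3.937160
iter 2: u=1.570675  f(a)=+7.577e-02  f'(a)=-3.279e+00  a ← 3.937160 − (+7.577e-02/-3.279e+00) = 3.960266
iter 3: u=1.561511  f(a)=+7.628e-04  f'(a)=-3.214e+00  a ← 3.960266 − (+7.628e-04/-3.214e+00) = 3.960503
iter 4: u=1.561418  f(a)=+7.901e-08  f'(a)=-3.213e+00  a ← 3.960503 − (+7.901e-08/-3.213e+00) = 3.960504
iter 5: u=1.561418  f(a)=-3.553e-15  f'(a)=-3.213e+00  a ← 3.960504 − (-3.553e-15/-3.213e+00) = 3.960504
converged: |Δa| < 1e-12 after 5 iterations
sag = a·(cosh(S/(2a)) − 1) = 3.960504·(cosh(1.561418) − 1) = 5.892062
T_max/T_min = cosh(S/(2a)) = 2.487705

a=3.961 sag=5.892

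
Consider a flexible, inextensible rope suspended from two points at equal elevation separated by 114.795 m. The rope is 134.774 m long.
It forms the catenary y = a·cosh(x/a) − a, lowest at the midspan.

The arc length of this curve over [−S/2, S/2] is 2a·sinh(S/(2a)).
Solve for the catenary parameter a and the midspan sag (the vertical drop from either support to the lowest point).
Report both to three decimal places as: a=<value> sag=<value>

a=57.579 sag=31.057

seed: a₀ = √(S³/(24(L−S))) = √(114.795³/(24·19.979)) = 56.168389
iter 1: u=1.021883  f(a)=+1.069e+00  f'(a)=-7.885e-01  a ← 56.168389 − (+1.069e+00/-7.885e-01) = 57.524700
iter 2: u=0.997789  f(a)=+3.996e-02  f'(a)=-7.306e-01  a ← 57.524700 − (+3.996e-02/-7.306e-01) = 57.579400
iter 3: u=0.996841  f(a)=+6.060e-05  f'(a)=-7.284e-01  a ← 57.579400 − (+6.060e-05/-7.284e-01) = 57.579484
iter 4: u=0.996839  f(a)=+1.398e-10  f'(a)=-7.284e-01  a ← 57.579484 − (+1.398e-10/-7.284e-01) = 57.579484
iter 5: u=0.996839  f(a)=+0.000e+00  f'(a)=-7.284e-01  a ← 57.579484 − (+0.000e+00/-7.284e-01) = 57.579484
converged: |Δa| < 1e-12 after 5 iterations
sag = a·(cosh(S/(2a)) − 1) = 57.579484·(cosh(0.996839) − 1) = 31.056879
T_max/T_min = cosh(S/(2a)) = 1.539374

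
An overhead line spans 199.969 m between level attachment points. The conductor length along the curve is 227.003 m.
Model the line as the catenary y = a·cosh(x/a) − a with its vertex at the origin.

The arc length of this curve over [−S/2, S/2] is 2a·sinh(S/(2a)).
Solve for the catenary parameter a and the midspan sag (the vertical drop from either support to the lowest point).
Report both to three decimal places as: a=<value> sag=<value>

seed: a₀ = √(S³/(24(L−S))) = √(199.969³/(24·27.034)) = 111.015402
iter 1: u=0.900636  f(a)=+1.118e+00  f'(a)=-5.277e-01  a ← 111.015402 − (+1.118e+00/-5.277e-01) = 113.133735
iter 2: u=0.883773  f(a)=+3.280e-02  f'(a)=-4.971e-01  a ← 113.133735 − (+3.280e-02/-4.971e-01) = 113.199706
iter 3: u=0.883258  f(a)=+3.012e-05  f'(a)=-4.962e-01  a ← 113.199706 − (+3.012e-05/-4.962e-01) = 113.199767
iter 4: u=0.883257  f(a)=+2.547e-11  f'(a)=-4.962e-01  a ← 113.199767 − (+2.547e-11/-4.962e-01) = 113.199767
converged: |Δa| < 1e-12 after 4 iterations
sag = a·(cosh(S/(2a)) − 1) = 113.199767·(cosh(0.883257) − 1) = 47.102378
T_max/T_min = cosh(S/(2a)) = 1.416100

a=113.200 sag=47.102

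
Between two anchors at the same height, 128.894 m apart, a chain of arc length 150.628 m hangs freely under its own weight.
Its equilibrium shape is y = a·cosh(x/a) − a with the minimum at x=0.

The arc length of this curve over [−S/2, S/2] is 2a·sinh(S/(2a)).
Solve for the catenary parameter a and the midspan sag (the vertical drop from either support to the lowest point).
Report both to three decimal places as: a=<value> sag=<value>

a=65.634 sag=34.266

seed: a₀ = √(S³/(24(L−S))) = √(128.894³/(24·21.734)) = 64.072785
iter 1: u=1.005840  f(a)=+1.126e+00  f'(a)=-7.496e-01  a ← 64.072785 − (+1.126e+00/-7.496e-01) = 65.575347
iter 2: u=0.982793  f(a)=+4.084e-02  f'(a)=-6.961e-01  a ← 65.575347 − (+4.084e-02/-6.961e-01) = 65.634011
iter 3: u=0.981915  f(a)=+5.816e-05  f'(a)=-6.941e-01  a ← 65.634011 − (+5.816e-05/-6.941e-01) = 65.634095
iter 4: u=0.981913  f(a)=+1.183e-10  f'(a)=-6.941e-01  a ← 65.634095 − (+1.183e-10/-6.941e-01) = 65.634095
iter 5: u=0.981913  f(a)=+0.000e+00  f'(a)=-6.941e-01  a ← 65.634095 − (+0.000e+00/-6.941e-01) = 65.634095
converged: |Δa| < 1e-12 after 5 iterations
sag = a·(cosh(S/(2a)) − 1) = 65.634095·(cosh(0.981913) − 1) = 34.266020
T_max/T_min = cosh(S/(2a)) = 1.522077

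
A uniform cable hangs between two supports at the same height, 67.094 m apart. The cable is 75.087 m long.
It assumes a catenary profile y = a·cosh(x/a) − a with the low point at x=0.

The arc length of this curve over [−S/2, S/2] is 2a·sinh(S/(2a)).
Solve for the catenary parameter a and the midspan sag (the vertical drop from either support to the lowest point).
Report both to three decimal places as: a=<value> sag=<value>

a=40.370 sag=14.759

seed: a₀ = √(S³/(24(L−S))) = √(67.094³/(24·7.993)) = 39.679391
iter 1: u=0.845451  f(a)=+2.906e-01  f'(a)=-4.324e-01  a ← 39.679391 − (+2.906e-01/-4.324e-01) = 40.351364
iter 2: u=0.831372  f(a)=+7.546e-03  f'(a)=-4.102e-01  a ← 40.351364 − (+7.546e-03/-4.102e-01) = 40.369758
iter 3: u=0.830993  f(a)=+5.389e-06  f'(a)=-4.096e-01  a ← 40.369758 − (+5.389e-06/-4.096e-01) = 40.369771
iter 4: u=0.830993  f(a)=+2.757e-12  f'(a)=-4.096e-01  a ← 40.369771 − (+2.757e-12/-4.096e-01) = 40.369771
converged: |Δa| < 1e-12 after 4 iterations
sag = a·(cosh(S/(2a)) − 1) = 40.369771·(cosh(0.830993) − 1) = 14.759466
T_max/T_min = cosh(S/(2a)) = 1.365607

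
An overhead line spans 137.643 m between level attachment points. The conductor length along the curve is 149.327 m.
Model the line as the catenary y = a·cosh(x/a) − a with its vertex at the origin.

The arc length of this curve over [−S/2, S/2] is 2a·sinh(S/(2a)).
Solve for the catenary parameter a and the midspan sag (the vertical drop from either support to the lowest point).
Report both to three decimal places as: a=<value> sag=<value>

a=97.638 sag=25.276

seed: a₀ = √(S³/(24(L−S))) = √(137.643³/(24·11.684)) = 96.433915
iter 1: u=0.713665  f(a)=+3.012e-01  f'(a)=-2.549e-01  a ← 96.433915 − (+3.012e-01/-2.549e-01) = 97.615512
iter 2: u=0.705026  f(a)=+5.625e-03  f'(a)=-2.454e-01  a ← 97.615512 − (+5.625e-03/-2.454e-01) = 97.638430
iter 3: u=0.704861  f(a)=+2.045e-06  f'(a)=-2.453e-01  a ← 97.638430 − (+2.045e-06/-2.453e-01) = 97.638438
iter 4: u=0.704861  f(a)=+2.842e-13  f'(a)=-2.453e-01  a ← 97.638438 − (+2.842e-13/-2.453e-01) = 97.638438
converged: |Δa| < 1e-12 after 4 iterations
sag = a·(cosh(S/(2a)) − 1) = 97.638438·(cosh(0.704861) − 1) = 25.275771
T_max/T_min = cosh(S/(2a)) = 1.258871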